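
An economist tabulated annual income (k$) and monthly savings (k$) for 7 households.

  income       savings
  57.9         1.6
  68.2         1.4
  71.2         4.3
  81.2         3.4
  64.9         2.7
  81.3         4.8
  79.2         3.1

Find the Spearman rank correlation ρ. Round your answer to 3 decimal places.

Rank income: 1, 3, 4, 6, 2, 7, 5
Rank savings: 2, 1, 6, 5, 3, 7, 4
d = rank(income) − rank(savings): -1, 2, -2, 1, -1, 0, 1; Σd² = 12
ρ = 1 − 6Σd² / [n(n²−1)] = 1 − 6×12 / (7×48) = 1 − 72/336 ≈ 0.786

0.786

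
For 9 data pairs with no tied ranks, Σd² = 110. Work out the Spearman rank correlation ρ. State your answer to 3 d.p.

ρ = 1 − 6Σd² / [n(n²−1)] = 1 − 6×110 / (9×80)
  = 1 − 660/720 = 1 − 0.9167 ≈ 0.083

0.083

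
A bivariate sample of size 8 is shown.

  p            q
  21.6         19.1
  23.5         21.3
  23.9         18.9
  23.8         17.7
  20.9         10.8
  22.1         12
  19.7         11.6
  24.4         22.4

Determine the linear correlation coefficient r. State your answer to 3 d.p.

0.802

n = 8, Σp = 179.9, Σq = 133.8, Σp² = 4065.13, Σq² = 2385.96, Σpq = 3052.08
nΣpq − ΣpΣq = 24416.64 − 24070.62 = 346.02
nΣp² − (Σp)² = 32521.04 − 32364.01 = 157.03; nΣq² − (Σq)² = 19087.68 − 17902.44 = 1185.24
r = 346.02 / √(157.03 × 1185.24) = 346.02 / 431.4142 ≈ 0.802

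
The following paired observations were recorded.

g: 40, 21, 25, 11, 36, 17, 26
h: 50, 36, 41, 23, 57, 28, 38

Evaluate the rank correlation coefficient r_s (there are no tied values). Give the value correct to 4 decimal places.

Rank g: 7, 3, 4, 1, 6, 2, 5
Rank h: 6, 3, 5, 1, 7, 2, 4
d = rank(g) − rank(h): 1, 0, -1, 0, -1, 0, 1; Σd² = 4
ρ = 1 − 6Σd² / [n(n²−1)] = 1 − 6×4 / (7×48) = 1 − 24/336 ≈ 0.9286

0.9286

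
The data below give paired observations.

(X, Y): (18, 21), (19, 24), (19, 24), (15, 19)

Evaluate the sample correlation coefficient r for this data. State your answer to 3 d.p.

n = 4, ΣX = 71, ΣY = 88, ΣX² = 1271, ΣY² = 1954, ΣXY = 1575
nΣXY − ΣXΣY = 6300 − 6248 = 52
nΣX² − (ΣX)² = 5084 − 5041 = 43; nΣY² − (ΣY)² = 7816 − 7744 = 72
r = 52 / √(43 × 72) = 52 / 55.6417 ≈ 0.935

0.935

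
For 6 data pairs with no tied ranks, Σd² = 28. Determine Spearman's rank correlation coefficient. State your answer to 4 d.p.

ρ = 1 − 6Σd² / [n(n²−1)] = 1 − 6×28 / (6×35)
  = 1 − 168/210 = 1 − 0.80000 ≈ 0.2000

0.2000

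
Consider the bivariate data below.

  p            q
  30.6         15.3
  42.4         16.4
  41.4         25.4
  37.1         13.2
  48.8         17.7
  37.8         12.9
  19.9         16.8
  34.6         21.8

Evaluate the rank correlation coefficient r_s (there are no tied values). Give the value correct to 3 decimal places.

Rank p: 2, 7, 6, 4, 8, 5, 1, 3
Rank q: 3, 4, 8, 2, 6, 1, 5, 7
d = rank(p) − rank(q): -1, 3, -2, 2, 2, 4, -4, -4; Σd² = 70
ρ = 1 − 6Σd² / [n(n²−1)] = 1 − 6×70 / (8×63) = 1 − 420/504 ≈ 0.167

0.167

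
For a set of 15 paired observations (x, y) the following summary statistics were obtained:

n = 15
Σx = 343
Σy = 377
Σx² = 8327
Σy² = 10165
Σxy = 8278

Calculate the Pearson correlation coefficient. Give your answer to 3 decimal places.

r = (nΣxy − ΣxΣy) / √[(nΣx² − (Σx)²)(nΣy² − (Σy)²)]
Numerator: 15×8278 − 343×377 = -5141
Denominator: √[(124905 − 117649)(152475 − 142129)] = √[7256 × 10346] = 8664.3278
r = -5141 / 8664.3278 ≈ -0.593

-0.593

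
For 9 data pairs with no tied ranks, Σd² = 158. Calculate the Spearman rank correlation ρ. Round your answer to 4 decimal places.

-0.3167

ρ = 1 − 6Σd² / [n(n²−1)] = 1 − 6×158 / (9×80)
  = 1 − 948/720 = 1 − 1.31667 ≈ -0.3167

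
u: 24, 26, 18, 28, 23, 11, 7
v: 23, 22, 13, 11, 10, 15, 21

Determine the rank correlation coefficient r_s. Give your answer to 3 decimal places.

-0.036

Rank u: 5, 6, 3, 7, 4, 2, 1
Rank v: 7, 6, 3, 2, 1, 4, 5
d = rank(u) − rank(v): -2, 0, 0, 5, 3, -2, -4; Σd² = 58
ρ = 1 − 6Σd² / [n(n²−1)] = 1 − 6×58 / (7×48) = 1 − 348/336 ≈ -0.036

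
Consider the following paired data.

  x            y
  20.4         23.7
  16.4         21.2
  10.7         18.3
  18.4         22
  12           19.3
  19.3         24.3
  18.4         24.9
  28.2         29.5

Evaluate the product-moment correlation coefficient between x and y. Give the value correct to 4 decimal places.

n = 8, Σx = 143.8, Σy = 183.2, Σx² = 2788.46, Σy² = 4283.26, Σxy = 3422.42
nΣxy − ΣxΣy = 27379.36 − 26344.16 = 1035.2
nΣx² − (Σx)² = 22307.68 − 20678.44 = 1629.24; nΣy² − (Σy)² = 34266.08 − 33562.24 = 703.84
r = 1035.2 / √(1629.24 × 703.84) = 1035.2 / 1070.8521 ≈ 0.9667

0.9667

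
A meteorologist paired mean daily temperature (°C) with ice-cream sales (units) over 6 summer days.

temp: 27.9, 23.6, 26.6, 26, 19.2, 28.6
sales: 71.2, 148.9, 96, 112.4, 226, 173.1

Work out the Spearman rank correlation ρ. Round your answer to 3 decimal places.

-0.429

Rank temp: 5, 2, 4, 3, 1, 6
Rank sales: 1, 4, 2, 3, 6, 5
d = rank(temp) − rank(sales): 4, -2, 2, 0, -5, 1; Σd² = 50
ρ = 1 − 6Σd² / [n(n²−1)] = 1 − 6×50 / (6×35) = 1 − 300/210 ≈ -0.429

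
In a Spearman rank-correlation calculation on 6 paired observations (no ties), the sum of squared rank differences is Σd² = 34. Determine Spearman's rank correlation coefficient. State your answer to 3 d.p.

ρ = 1 − 6Σd² / [n(n²−1)] = 1 − 6×34 / (6×35)
  = 1 − 204/210 = 1 − 0.9714 ≈ 0.029

0.029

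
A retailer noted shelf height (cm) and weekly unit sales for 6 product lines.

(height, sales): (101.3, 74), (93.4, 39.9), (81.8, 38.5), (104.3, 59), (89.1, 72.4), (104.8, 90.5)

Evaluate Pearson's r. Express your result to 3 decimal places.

0.639

n = 6, Σx = 574.7, Σy = 374.3, Σx² = 55476.83, Σy² = 25463.27, Σxy = 36461.1
nΣxy − ΣxΣy = 218766.6 − 215110.21 = 3656.39
nΣx² − (Σx)² = 332860.98 − 330280.09 = 2580.89; nΣy² − (Σy)² = 152779.62 − 140100.49 = 12679.13
r = 3656.39 / √(2580.89 × 12679.13) = 3656.39 / 5720.4405 ≈ 0.639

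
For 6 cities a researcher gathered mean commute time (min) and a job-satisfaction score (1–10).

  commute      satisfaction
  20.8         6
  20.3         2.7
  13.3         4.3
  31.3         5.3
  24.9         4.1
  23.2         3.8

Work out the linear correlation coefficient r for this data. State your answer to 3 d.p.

n = 6, Σx = 133.8, Σy = 26.2, Σx² = 3159.56, Σy² = 121.12, Σxy = 592.94
nΣxy − ΣxΣy = 3557.64 − 3505.56 = 52.08
nΣx² − (Σx)² = 18957.36 − 17902.44 = 1054.92; nΣy² − (Σy)² = 726.72 − 686.44 = 40.28
r = 52.08 / √(1054.92 × 40.28) = 52.08 / 206.1363 ≈ 0.253

0.253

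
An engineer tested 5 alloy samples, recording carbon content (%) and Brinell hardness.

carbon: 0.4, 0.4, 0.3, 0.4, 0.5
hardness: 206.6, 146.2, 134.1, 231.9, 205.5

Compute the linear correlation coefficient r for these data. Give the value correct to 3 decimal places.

0.596

n = 5, Σx = 2, Σy = 924.3, Σx² = 0.82, Σy² = 178048.67, Σxy = 376.86
nΣxy − ΣxΣy = 1884.3 − 1848.6 = 35.7
nΣx² − (Σx)² = 4.1 − 4 = 0.1; nΣy² − (Σy)² = 890243.35 − 854330.49 = 35912.86
r = 35.7 / √(0.1 × 35912.86) = 35.7 / 59.9273 ≈ 0.596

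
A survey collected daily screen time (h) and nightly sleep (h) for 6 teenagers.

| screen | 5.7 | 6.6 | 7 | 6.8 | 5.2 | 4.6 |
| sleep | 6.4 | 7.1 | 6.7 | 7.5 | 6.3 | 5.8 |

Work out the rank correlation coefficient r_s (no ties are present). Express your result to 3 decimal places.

Rank screen: 3, 4, 6, 5, 2, 1
Rank sleep: 3, 5, 4, 6, 2, 1
d = rank(screen) − rank(sleep): 0, -1, 2, -1, 0, 0; Σd² = 6
ρ = 1 − 6Σd² / [n(n²−1)] = 1 − 6×6 / (6×35) = 1 − 36/210 ≈ 0.829

0.829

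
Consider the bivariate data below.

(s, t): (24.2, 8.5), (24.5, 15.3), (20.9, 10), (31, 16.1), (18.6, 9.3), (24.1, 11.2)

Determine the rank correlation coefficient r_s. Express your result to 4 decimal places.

Rank s: 4, 5, 2, 6, 1, 3
Rank t: 1, 5, 3, 6, 2, 4
d = rank(s) − rank(t): 3, 0, -1, 0, -1, -1; Σd² = 12
ρ = 1 − 6Σd² / [n(n²−1)] = 1 − 6×12 / (6×35) = 1 − 72/210 ≈ 0.6571

0.6571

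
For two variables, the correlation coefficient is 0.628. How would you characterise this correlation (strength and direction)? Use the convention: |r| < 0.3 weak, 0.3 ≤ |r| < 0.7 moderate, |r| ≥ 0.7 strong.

moderate positive

r = 0.628 > 0 so the relationship is positive.
|r| = 0.628, which falls in the moderate range.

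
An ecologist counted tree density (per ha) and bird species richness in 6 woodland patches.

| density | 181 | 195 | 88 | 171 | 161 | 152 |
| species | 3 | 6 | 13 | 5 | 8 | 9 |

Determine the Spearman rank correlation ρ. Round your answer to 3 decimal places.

Rank density: 5, 6, 1, 4, 3, 2
Rank species: 1, 3, 6, 2, 4, 5
d = rank(density) − rank(species): 4, 3, -5, 2, -1, -3; Σd² = 64
ρ = 1 − 6Σd² / [n(n²−1)] = 1 − 6×64 / (6×35) = 1 − 384/210 ≈ -0.829

-0.829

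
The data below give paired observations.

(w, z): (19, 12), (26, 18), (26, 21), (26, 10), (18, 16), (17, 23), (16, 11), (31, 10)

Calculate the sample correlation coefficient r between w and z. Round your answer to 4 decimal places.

-0.2030

n = 8, Σw = 179, Σz = 121, Σw² = 4219, Σz² = 2015, Σwz = 2667
nΣwz − ΣwΣz = 21336 − 21659 = -323
nΣw² − (Σw)² = 33752 − 32041 = 1711; nΣz² − (Σz)² = 16120 − 14641 = 1479
r = -323 / √(1711 × 1479) = -323 / 1590.7762 ≈ -0.2030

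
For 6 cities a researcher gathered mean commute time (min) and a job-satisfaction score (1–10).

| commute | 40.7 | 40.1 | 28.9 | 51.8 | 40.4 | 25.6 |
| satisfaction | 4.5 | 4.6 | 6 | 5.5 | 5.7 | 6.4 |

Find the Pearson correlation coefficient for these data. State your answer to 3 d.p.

-0.553

n = 6, Σx = 227.5, Σy = 32.7, Σx² = 9070.47, Σy² = 181.11, Σxy = 1220.03
nΣxy − ΣxΣy = 7320.18 − 7439.25 = -119.07
nΣx² − (Σx)² = 54422.82 − 51756.25 = 2666.57; nΣy² − (Σy)² = 1086.66 − 1069.29 = 17.37
r = -119.07 / √(2666.57 × 17.37) = -119.07 / 215.2169 ≈ -0.553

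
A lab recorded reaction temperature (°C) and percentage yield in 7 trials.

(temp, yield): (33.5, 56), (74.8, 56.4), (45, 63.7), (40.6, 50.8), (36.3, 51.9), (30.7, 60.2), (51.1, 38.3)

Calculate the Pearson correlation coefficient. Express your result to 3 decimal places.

n = 7, Σx = 312, Σy = 377.3, Σx² = 15262.04, Σy² = 20739.83, Σxy = 16712.94
nΣxy − ΣxΣy = 116990.58 − 117717.6 = -727.02
nΣx² − (Σx)² = 106834.28 − 97344 = 9490.28; nΣy² − (Σy)² = 145178.81 − 142355.29 = 2823.52
r = -727.02 / √(9490.28 × 2823.52) = -727.02 / 5176.4848 ≈ -0.140

-0.140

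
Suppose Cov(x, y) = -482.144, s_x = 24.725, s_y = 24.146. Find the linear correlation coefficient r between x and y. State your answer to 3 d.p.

-0.808

r = Cov(x,y) / (s_x · s_y) = -482.144 / (24.725 × 24.146)
  = -482.144 / 597.0099 ≈ -0.808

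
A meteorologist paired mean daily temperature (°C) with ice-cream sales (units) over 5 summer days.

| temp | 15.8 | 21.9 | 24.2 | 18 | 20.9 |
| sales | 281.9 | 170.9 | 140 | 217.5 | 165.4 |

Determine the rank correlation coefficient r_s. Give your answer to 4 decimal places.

Rank temp: 1, 4, 5, 2, 3
Rank sales: 5, 3, 1, 4, 2
d = rank(temp) − rank(sales): -4, 1, 4, -2, 1; Σd² = 38
ρ = 1 − 6Σd² / [n(n²−1)] = 1 − 6×38 / (5×24) = 1 − 228/120 ≈ -0.9000

-0.9000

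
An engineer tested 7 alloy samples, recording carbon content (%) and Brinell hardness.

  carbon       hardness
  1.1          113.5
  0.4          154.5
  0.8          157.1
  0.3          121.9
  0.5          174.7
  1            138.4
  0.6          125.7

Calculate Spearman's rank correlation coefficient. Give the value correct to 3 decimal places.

Rank carbon: 7, 2, 5, 1, 3, 6, 4
Rank hardness: 1, 5, 6, 2, 7, 4, 3
d = rank(carbon) − rank(hardness): 6, -3, -1, -1, -4, 2, 1; Σd² = 68
ρ = 1 − 6Σd² / [n(n²−1)] = 1 − 6×68 / (7×48) = 1 − 408/336 ≈ -0.214

-0.214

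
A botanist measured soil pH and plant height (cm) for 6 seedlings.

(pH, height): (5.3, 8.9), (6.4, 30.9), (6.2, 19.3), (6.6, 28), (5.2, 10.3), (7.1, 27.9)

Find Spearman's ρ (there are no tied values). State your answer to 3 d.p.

0.714

Rank pH: 2, 4, 3, 5, 1, 6
Rank height: 1, 6, 3, 5, 2, 4
d = rank(pH) − rank(height): 1, -2, 0, 0, -1, 2; Σd² = 10
ρ = 1 − 6Σd² / [n(n²−1)] = 1 − 6×10 / (6×35) = 1 − 60/210 ≈ 0.714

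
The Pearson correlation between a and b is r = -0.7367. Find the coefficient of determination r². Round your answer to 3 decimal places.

0.543

r² = (-0.7367)² = 0.543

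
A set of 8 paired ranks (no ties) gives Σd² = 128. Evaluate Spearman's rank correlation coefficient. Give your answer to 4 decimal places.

ρ = 1 − 6Σd² / [n(n²−1)] = 1 − 6×128 / (8×63)
  = 1 − 768/504 = 1 − 1.52381 ≈ -0.5238

-0.5238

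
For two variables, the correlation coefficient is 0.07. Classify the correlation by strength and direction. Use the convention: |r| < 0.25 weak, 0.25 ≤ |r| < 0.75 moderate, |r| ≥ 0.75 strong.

r = 0.07 > 0 so the relationship is positive.
|r| = 0.07, which falls in the weak range.

weak positive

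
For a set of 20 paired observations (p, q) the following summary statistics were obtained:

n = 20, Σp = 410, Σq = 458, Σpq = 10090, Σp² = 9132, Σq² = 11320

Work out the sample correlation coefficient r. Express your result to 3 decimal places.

r = (nΣpq − ΣpΣq) / √[(nΣp² − (Σp)²)(nΣq² − (Σq)²)]
Numerator: 20×10090 − 410×458 = 14020
Denominator: √[(182640 − 168100)(226400 − 209764)] = √[14540 × 16636] = 15552.7309
r = 14020 / 15552.7309 ≈ 0.901

0.901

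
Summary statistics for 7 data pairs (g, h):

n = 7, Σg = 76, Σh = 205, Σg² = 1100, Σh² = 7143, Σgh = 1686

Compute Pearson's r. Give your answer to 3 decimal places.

r = (nΣgh − ΣgΣh) / √[(nΣg² − (Σg)²)(nΣh² − (Σh)²)]
Numerator: 7×1686 − 76×205 = -3778
Denominator: √[(7700 − 5776)(50001 − 42025)] = √[1924 × 7976] = 3917.3746
r = -3778 / 3917.3746 ≈ -0.964

-0.964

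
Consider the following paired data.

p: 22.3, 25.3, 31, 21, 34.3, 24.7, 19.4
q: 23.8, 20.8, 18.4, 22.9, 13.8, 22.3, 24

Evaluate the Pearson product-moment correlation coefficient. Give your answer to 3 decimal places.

n = 7, Σp = 178, Σq = 146, Σp² = 4702.32, Σq² = 3125.78, Σpq = 3598.03
nΣpq − ΣpΣq = 25186.21 − 25988 = -801.79
nΣp² − (Σp)² = 32916.24 − 31684 = 1232.24; nΣq² − (Σq)² = 21880.46 − 21316 = 564.46
r = -801.79 / √(1232.24 × 564.46) = -801.79 / 833.9965 ≈ -0.961

-0.961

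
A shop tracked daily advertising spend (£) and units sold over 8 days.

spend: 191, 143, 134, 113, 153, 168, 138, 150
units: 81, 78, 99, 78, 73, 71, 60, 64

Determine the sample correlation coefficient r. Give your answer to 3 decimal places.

-0.084

n = 8, Σx = 1190, Σy = 604, Σx² = 180832, Σy² = 46596, Σxy = 89682
nΣxy − ΣxΣy = 717456 − 718760 = -1304
nΣx² − (Σx)² = 1446656 − 1416100 = 30556; nΣy² − (Σy)² = 372768 − 364816 = 7952
r = -1304 / √(30556 × 7952) = -1304 / 15587.8578 ≈ -0.084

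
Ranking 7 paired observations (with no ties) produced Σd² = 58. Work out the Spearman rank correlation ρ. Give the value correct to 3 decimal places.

-0.036

ρ = 1 − 6Σd² / [n(n²−1)] = 1 − 6×58 / (7×48)
  = 1 − 348/336 = 1 − 1.0357 ≈ -0.036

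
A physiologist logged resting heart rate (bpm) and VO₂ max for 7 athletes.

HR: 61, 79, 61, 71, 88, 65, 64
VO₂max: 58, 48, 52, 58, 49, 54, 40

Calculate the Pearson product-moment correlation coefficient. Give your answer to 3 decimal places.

-0.197

n = 7, Σx = 489, Σy = 359, Σx² = 34789, Σy² = 18653, Σxy = 25002
nΣxy − ΣxΣy = 175014 − 175551 = -537
nΣx² − (Σx)² = 243523 − 239121 = 4402; nΣy² − (Σy)² = 130571 − 128881 = 1690
r = -537 / √(4402 × 1690) = -537 / 2727.5227 ≈ -0.197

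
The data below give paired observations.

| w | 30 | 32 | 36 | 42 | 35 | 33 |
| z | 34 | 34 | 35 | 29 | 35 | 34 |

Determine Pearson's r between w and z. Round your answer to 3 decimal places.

-0.742

n = 6, Σw = 208, Σz = 201, Σw² = 7298, Σz² = 6759, Σwz = 6933
nΣwz − ΣwΣz = 41598 − 41808 = -210
nΣw² − (Σw)² = 43788 − 43264 = 524; nΣz² − (Σz)² = 40554 − 40401 = 153
r = -210 / √(524 × 153) = -210 / 283.1466 ≈ -0.742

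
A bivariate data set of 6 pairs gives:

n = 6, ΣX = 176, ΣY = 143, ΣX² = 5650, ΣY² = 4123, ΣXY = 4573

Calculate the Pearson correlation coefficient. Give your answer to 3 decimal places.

0.641

r = (nΣXY − ΣXΣY) / √[(nΣX² − (ΣX)²)(nΣY² − (ΣY)²)]
Numerator: 6×4573 − 176×143 = 2270
Denominator: √[(33900 − 30976)(24738 − 20449)] = √[2924 × 4289] = 3541.3325
r = 2270 / 3541.3325 ≈ 0.641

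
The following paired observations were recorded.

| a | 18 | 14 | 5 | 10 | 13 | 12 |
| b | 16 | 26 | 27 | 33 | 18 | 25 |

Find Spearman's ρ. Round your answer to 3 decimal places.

-0.771

Rank a: 6, 5, 1, 2, 4, 3
Rank b: 1, 4, 5, 6, 2, 3
d = rank(a) − rank(b): 5, 1, -4, -4, 2, 0; Σd² = 62
ρ = 1 − 6Σd² / [n(n²−1)] = 1 − 6×62 / (6×35) = 1 − 372/210 ≈ -0.771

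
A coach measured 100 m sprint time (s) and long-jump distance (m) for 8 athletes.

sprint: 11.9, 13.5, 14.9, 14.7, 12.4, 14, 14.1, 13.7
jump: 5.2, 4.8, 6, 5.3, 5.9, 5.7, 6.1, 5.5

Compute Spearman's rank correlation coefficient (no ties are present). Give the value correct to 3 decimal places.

0.500

Rank sprint: 1, 3, 8, 7, 2, 5, 6, 4
Rank jump: 2, 1, 7, 3, 6, 5, 8, 4
d = rank(sprint) − rank(jump): -1, 2, 1, 4, -4, 0, -2, 0; Σd² = 42
ρ = 1 − 6Σd² / [n(n²−1)] = 1 − 6×42 / (8×63) = 1 − 252/504 ≈ 0.500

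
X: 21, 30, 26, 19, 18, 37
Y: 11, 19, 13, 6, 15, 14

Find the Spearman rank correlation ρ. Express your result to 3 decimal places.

Rank X: 3, 5, 4, 2, 1, 6
Rank Y: 2, 6, 3, 1, 5, 4
d = rank(X) − rank(Y): 1, -1, 1, 1, -4, 2; Σd² = 24
ρ = 1 − 6Σd² / [n(n²−1)] = 1 − 6×24 / (6×35) = 1 − 144/210 ≈ 0.314

0.314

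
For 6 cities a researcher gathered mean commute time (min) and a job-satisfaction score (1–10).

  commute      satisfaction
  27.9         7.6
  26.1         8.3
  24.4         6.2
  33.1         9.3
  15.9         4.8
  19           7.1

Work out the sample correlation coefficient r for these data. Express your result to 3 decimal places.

0.865

n = 6, Σx = 146.4, Σy = 43.3, Σx² = 3764.4, Σy² = 325.03, Σxy = 1099
nΣxy − ΣxΣy = 6594 − 6339.12 = 254.88
nΣx² − (Σx)² = 22586.4 − 21432.96 = 1153.44; nΣy² − (Σy)² = 1950.18 − 1874.89 = 75.29
r = 254.88 / √(1153.44 × 75.29) = 254.88 / 294.6905 ≈ 0.865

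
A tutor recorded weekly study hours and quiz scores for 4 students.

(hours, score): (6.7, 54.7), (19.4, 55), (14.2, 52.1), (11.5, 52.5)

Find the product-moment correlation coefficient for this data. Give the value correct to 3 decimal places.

n = 4, Σx = 51.8, Σy = 214.3, Σx² = 755.14, Σy² = 11487.75, Σxy = 2777.06
nΣxy − ΣxΣy = 11108.24 − 11100.74 = 7.5
nΣx² − (Σx)² = 3020.56 − 2683.24 = 337.32; nΣy² − (Σy)² = 45951 − 45924.49 = 26.51
r = 7.5 / √(337.32 × 26.51) = 7.5 / 94.5640 ≈ 0.079

0.079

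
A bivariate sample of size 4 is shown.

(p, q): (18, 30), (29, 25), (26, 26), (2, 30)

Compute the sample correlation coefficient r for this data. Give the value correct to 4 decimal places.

n = 4, Σp = 75, Σq = 111, Σp² = 1845, Σq² = 3101, Σpq = 2001
nΣpq − ΣpΣq = 8004 − 8325 = -321
nΣp² − (Σp)² = 7380 − 5625 = 1755; nΣq² − (Σq)² = 12404 − 12321 = 83
r = -321 / √(1755 × 83) = -321 / 381.6608 ≈ -0.8411

-0.8411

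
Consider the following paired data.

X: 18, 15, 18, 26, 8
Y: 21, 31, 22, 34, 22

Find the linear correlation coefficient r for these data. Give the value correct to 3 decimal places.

n = 5, ΣX = 85, ΣY = 130, ΣX² = 1613, ΣY² = 3526, ΣXY = 2299
nΣXY − ΣXΣY = 11495 − 11050 = 445
nΣX² − (ΣX)² = 8065 − 7225 = 840; nΣY² − (ΣY)² = 17630 − 16900 = 730
r = 445 / √(840 × 730) = 445 / 783.0709 ≈ 0.568

0.568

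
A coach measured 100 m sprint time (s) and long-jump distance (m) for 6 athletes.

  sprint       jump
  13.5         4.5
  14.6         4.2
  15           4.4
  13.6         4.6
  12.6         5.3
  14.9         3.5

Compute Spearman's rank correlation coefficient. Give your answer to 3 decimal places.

Rank sprint: 2, 4, 6, 3, 1, 5
Rank jump: 4, 2, 3, 5, 6, 1
d = rank(sprint) − rank(jump): -2, 2, 3, -2, -5, 4; Σd² = 62
ρ = 1 − 6Σd² / [n(n²−1)] = 1 − 6×62 / (6×35) = 1 − 372/210 ≈ -0.771

-0.771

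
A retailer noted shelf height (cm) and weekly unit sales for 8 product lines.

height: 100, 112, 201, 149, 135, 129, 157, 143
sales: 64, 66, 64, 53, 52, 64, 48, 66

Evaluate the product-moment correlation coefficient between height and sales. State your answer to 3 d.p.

-0.212

n = 8, Σx = 1126, Σy = 477, Σx² = 165110, Σy² = 28817, Σxy = 66803
nΣxy − ΣxΣy = 534424 − 537102 = -2678
nΣx² − (Σx)² = 1320880 − 1267876 = 53004; nΣy² − (Σy)² = 230536 − 227529 = 3007
r = -2678 / √(53004 × 3007) = -2678 / 12624.6991 ≈ -0.212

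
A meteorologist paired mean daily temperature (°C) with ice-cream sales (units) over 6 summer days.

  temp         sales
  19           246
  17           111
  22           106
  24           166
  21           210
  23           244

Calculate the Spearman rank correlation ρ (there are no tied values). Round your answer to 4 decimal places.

-0.0286

Rank temp: 2, 1, 4, 6, 3, 5
Rank sales: 6, 2, 1, 3, 4, 5
d = rank(temp) − rank(sales): -4, -1, 3, 3, -1, 0; Σd² = 36
ρ = 1 − 6Σd² / [n(n²−1)] = 1 − 6×36 / (6×35) = 1 − 216/210 ≈ -0.0286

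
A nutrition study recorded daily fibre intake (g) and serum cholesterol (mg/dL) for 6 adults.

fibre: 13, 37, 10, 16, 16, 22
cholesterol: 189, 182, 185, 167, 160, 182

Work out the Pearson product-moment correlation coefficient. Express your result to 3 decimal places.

0.076

n = 6, Σx = 114, Σy = 1065, Σx² = 2634, Σy² = 189683, Σxy = 20277
nΣxy − ΣxΣy = 121662 − 121410 = 252
nΣx² − (Σx)² = 15804 − 12996 = 2808; nΣy² − (Σy)² = 1138098 − 1134225 = 3873
r = 252 / √(2808 × 3873) = 252 / 3297.7847 ≈ 0.076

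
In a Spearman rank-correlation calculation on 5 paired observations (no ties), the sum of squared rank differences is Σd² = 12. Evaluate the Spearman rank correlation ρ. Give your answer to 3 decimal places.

ρ = 1 − 6Σd² / [n(n²−1)] = 1 − 6×12 / (5×24)
  = 1 − 72/120 = 1 − 0.6000 ≈ 0.400

0.400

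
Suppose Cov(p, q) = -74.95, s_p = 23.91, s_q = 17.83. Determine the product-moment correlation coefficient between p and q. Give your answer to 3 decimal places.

-0.176

r = Cov(p,q) / (s_p · s_q) = -74.95 / (23.91 × 17.83)
  = -74.95 / 426.3153 ≈ -0.176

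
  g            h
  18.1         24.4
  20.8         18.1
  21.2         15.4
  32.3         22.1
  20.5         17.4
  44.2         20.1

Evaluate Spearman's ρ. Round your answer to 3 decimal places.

-0.086

Rank g: 1, 3, 4, 5, 2, 6
Rank h: 6, 3, 1, 5, 2, 4
d = rank(g) − rank(h): -5, 0, 3, 0, 0, 2; Σd² = 38
ρ = 1 − 6Σd² / [n(n²−1)] = 1 − 6×38 / (6×35) = 1 − 228/210 ≈ -0.086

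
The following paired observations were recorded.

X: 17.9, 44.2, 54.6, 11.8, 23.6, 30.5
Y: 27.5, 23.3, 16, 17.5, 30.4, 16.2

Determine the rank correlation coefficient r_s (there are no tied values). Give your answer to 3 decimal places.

-0.486

Rank X: 2, 5, 6, 1, 3, 4
Rank Y: 5, 4, 1, 3, 6, 2
d = rank(X) − rank(Y): -3, 1, 5, -2, -3, 2; Σd² = 52
ρ = 1 − 6Σd² / [n(n²−1)] = 1 − 6×52 / (6×35) = 1 − 312/210 ≈ -0.486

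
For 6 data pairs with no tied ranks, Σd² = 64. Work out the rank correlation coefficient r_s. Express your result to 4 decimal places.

ρ = 1 − 6Σd² / [n(n²−1)] = 1 − 6×64 / (6×35)
  = 1 − 384/210 = 1 − 1.82857 ≈ -0.8286

-0.8286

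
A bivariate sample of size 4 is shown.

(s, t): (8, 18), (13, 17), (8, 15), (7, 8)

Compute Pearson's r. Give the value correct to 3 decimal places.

0.519

n = 4, Σs = 36, Σt = 58, Σs² = 346, Σt² = 902, Σst = 541
nΣst − ΣsΣt = 2164 − 2088 = 76
nΣs² − (Σs)² = 1384 − 1296 = 88; nΣt² − (Σt)² = 3608 − 3364 = 244
r = 76 / √(88 × 244) = 76 / 146.5333 ≈ 0.519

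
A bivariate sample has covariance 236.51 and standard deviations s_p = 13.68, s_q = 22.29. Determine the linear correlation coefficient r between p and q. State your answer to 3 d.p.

0.776

r = Cov(p,q) / (s_p · s_q) = 236.51 / (13.68 × 22.29)
  = 236.51 / 304.9272 ≈ 0.776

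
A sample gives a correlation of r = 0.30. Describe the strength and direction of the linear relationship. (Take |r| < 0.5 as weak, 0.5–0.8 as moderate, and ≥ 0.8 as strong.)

weak positive

r = 0.30 > 0 so the relationship is positive.
|r| = 0.30, which falls in the weak range.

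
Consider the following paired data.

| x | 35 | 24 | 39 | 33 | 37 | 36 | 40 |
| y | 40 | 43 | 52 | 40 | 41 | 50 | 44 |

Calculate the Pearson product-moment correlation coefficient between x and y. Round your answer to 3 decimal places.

n = 7, Σx = 244, Σy = 310, Σx² = 8676, Σy² = 13870, Σxy = 10857
nΣxy − ΣxΣy = 75999 − 75640 = 359
nΣx² − (Σx)² = 60732 − 59536 = 1196; nΣy² − (Σy)² = 97090 − 96100 = 990
r = 359 / √(1196 × 990) = 359 / 1088.1360 ≈ 0.330

0.330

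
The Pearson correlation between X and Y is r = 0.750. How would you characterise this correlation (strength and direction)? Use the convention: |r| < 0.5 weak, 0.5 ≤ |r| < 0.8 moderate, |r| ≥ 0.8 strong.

moderate positive

r = 0.750 > 0 so the relationship is positive.
|r| = 0.750, which falls in the moderate range.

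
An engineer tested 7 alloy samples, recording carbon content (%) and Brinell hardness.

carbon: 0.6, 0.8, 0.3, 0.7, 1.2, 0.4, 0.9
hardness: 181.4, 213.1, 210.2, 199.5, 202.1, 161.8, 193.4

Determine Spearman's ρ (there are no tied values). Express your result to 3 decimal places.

Rank carbon: 3, 5, 1, 4, 7, 2, 6
Rank hardness: 2, 7, 6, 4, 5, 1, 3
d = rank(carbon) − rank(hardness): 1, -2, -5, 0, 2, 1, 3; Σd² = 44
ρ = 1 − 6Σd² / [n(n²−1)] = 1 − 6×44 / (7×48) = 1 − 264/336 ≈ 0.214

0.214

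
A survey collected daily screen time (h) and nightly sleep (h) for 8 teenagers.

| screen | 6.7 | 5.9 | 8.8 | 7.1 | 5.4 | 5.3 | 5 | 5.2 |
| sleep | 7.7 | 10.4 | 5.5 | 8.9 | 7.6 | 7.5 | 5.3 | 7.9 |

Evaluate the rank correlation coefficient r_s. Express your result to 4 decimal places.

Rank screen: 6, 5, 8, 7, 4, 3, 1, 2
Rank sleep: 5, 8, 2, 7, 4, 3, 1, 6
d = rank(screen) − rank(sleep): 1, -3, 6, 0, 0, 0, 0, -4; Σd² = 62
ρ = 1 − 6Σd² / [n(n²−1)] = 1 − 6×62 / (8×63) = 1 − 372/504 ≈ 0.2619

0.2619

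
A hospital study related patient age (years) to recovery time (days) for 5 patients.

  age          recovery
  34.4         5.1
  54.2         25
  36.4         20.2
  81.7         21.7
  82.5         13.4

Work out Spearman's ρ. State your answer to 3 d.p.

0.300

Rank age: 1, 3, 2, 4, 5
Rank recovery: 1, 5, 3, 4, 2
d = rank(age) − rank(recovery): 0, -2, -1, 0, 3; Σd² = 14
ρ = 1 − 6Σd² / [n(n²−1)] = 1 − 6×14 / (5×24) = 1 − 84/120 ≈ 0.300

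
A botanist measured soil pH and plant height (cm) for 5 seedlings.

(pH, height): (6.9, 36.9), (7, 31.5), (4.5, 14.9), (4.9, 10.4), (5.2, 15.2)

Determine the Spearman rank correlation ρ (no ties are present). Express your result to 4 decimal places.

0.8000

Rank pH: 4, 5, 1, 2, 3
Rank height: 5, 4, 2, 1, 3
d = rank(pH) − rank(height): -1, 1, -1, 1, 0; Σd² = 4
ρ = 1 − 6Σd² / [n(n²−1)] = 1 − 6×4 / (5×24) = 1 − 24/120 ≈ 0.8000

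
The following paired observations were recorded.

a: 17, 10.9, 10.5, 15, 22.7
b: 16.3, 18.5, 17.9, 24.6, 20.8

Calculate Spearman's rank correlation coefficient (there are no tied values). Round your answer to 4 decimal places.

0.2000

Rank a: 4, 2, 1, 3, 5
Rank b: 1, 3, 2, 5, 4
d = rank(a) − rank(b): 3, -1, -1, -2, 1; Σd² = 16
ρ = 1 − 6Σd² / [n(n²−1)] = 1 − 6×16 / (5×24) = 1 − 96/120 ≈ 0.2000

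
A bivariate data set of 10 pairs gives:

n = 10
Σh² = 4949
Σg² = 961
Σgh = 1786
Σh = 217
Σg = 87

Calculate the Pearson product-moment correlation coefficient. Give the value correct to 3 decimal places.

r = (nΣgh − ΣgΣh) / √[(nΣg² − (Σg)²)(nΣh² − (Σh)²)]
Numerator: 10×1786 − 87×217 = -1019
Denominator: √[(9610 − 7569)(49490 − 47089)] = √[2041 × 2401] = 2213.6940
r = -1019 / 2213.6940 ≈ -0.460

-0.460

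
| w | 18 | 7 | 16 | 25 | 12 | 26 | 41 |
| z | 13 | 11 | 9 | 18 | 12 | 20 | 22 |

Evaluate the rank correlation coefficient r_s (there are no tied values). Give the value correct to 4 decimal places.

0.8929

Rank w: 4, 1, 3, 5, 2, 6, 7
Rank z: 4, 2, 1, 5, 3, 6, 7
d = rank(w) − rank(z): 0, -1, 2, 0, -1, 0, 0; Σd² = 6
ρ = 1 − 6Σd² / [n(n²−1)] = 1 − 6×6 / (7×48) = 1 − 36/336 ≈ 0.8929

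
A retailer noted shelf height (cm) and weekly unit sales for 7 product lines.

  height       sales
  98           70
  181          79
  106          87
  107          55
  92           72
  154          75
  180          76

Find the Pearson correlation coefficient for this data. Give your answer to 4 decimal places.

n = 7, Σx = 918, Σy = 514, Σx² = 129630, Σy² = 38320, Σxy = 68120
nΣxy − ΣxΣy = 476840 − 471852 = 4988
nΣx² − (Σx)² = 907410 − 842724 = 64686; nΣy² − (Σy)² = 268240 − 264196 = 4044
r = 4988 / √(64686 × 4044) = 4988 / 16173.7498 ≈ 0.3084

0.3084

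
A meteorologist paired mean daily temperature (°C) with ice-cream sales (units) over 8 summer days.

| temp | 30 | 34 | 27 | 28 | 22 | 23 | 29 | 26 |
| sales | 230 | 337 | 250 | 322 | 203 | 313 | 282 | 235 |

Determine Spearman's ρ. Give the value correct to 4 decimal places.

0.4524

Rank temp: 7, 8, 4, 5, 1, 2, 6, 3
Rank sales: 2, 8, 4, 7, 1, 6, 5, 3
d = rank(temp) − rank(sales): 5, 0, 0, -2, 0, -4, 1, 0; Σd² = 46
ρ = 1 − 6Σd² / [n(n²−1)] = 1 − 6×46 / (8×63) = 1 − 276/504 ≈ 0.4524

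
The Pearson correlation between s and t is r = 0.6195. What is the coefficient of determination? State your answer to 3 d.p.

r² = (0.6195)² = 0.384

0.384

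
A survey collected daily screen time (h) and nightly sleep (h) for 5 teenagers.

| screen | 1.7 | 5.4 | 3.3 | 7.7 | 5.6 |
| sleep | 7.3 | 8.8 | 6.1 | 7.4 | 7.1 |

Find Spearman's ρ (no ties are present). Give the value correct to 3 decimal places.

0.300

Rank screen: 1, 3, 2, 5, 4
Rank sleep: 3, 5, 1, 4, 2
d = rank(screen) − rank(sleep): -2, -2, 1, 1, 2; Σd² = 14
ρ = 1 − 6Σd² / [n(n²−1)] = 1 − 6×14 / (5×24) = 1 − 84/120 ≈ 0.300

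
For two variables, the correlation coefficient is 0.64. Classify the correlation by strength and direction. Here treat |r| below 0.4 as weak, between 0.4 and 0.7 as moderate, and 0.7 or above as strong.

r = 0.64 > 0 so the relationship is positive.
|r| = 0.64, which falls in the moderate range.

moderate positive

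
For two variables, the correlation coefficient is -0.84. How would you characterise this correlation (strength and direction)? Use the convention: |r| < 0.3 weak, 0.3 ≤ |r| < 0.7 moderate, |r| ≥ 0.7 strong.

r = -0.84 < 0 so the relationship is negative.
|r| = 0.84, which falls in the strong range.

strong negative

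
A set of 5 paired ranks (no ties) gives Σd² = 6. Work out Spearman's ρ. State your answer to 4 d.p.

0.7000

ρ = 1 − 6Σd² / [n(n²−1)] = 1 − 6×6 / (5×24)
  = 1 − 36/120 = 1 − 0.30000 ≈ 0.7000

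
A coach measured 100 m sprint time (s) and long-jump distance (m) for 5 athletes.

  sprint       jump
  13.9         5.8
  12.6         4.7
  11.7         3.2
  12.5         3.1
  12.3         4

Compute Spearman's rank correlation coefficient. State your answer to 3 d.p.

Rank sprint: 5, 4, 1, 3, 2
Rank jump: 5, 4, 2, 1, 3
d = rank(sprint) − rank(jump): 0, 0, -1, 2, -1; Σd² = 6
ρ = 1 − 6Σd² / [n(n²−1)] = 1 − 6×6 / (5×24) = 1 − 36/120 ≈ 0.700

0.700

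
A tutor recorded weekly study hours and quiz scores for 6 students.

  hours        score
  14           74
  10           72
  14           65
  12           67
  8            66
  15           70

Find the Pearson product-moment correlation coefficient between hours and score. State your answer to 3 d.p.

n = 6, Σx = 73, Σy = 414, Σx² = 925, Σy² = 28630, Σxy = 5048
nΣxy − ΣxΣy = 30288 − 30222 = 66
nΣx² − (Σx)² = 5550 − 5329 = 221; nΣy² − (Σy)² = 171780 − 171396 = 384
r = 66 / √(221 × 384) = 66 / 291.3143 ≈ 0.227

0.227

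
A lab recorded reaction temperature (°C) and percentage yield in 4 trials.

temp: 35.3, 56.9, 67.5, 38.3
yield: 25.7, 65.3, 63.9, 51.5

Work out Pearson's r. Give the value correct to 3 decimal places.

n = 4, Σx = 198, Σy = 206.4, Σx² = 10506.84, Σy² = 11660.04, Σxy = 10908.48
nΣxy − ΣxΣy = 43633.92 − 40867.2 = 2766.72
nΣx² − (Σx)² = 42027.36 − 39204 = 2823.36; nΣy² − (Σy)² = 46640.16 − 42600.96 = 4039.2
r = 2766.72 / √(2823.36 × 4039.2) = 2766.72 / 3376.9980 ≈ 0.819

0.819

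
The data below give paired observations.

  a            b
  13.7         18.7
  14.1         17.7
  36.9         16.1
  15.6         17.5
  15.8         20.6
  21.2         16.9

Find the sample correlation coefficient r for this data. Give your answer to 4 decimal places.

n = 6, Σa = 117.3, Σb = 107.5, Σa² = 2690.55, Σb² = 1938.41, Σab = 2056.61
nΣab − ΣaΣb = 12339.66 − 12609.75 = -270.09
nΣa² − (Σa)² = 16143.3 − 13759.29 = 2384.01; nΣb² − (Σb)² = 11630.46 − 11556.25 = 74.21
r = -270.09 / √(2384.01 × 74.21) = -270.09 / 420.6155 ≈ -0.6421

-0.6421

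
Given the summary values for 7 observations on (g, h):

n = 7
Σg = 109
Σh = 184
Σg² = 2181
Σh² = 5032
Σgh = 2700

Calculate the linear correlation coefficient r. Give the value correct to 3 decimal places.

r = (nΣgh − ΣgΣh) / √[(nΣg² − (Σg)²)(nΣh² − (Σh)²)]
Numerator: 7×2700 − 109×184 = -1156
Denominator: √[(15267 − 11881)(35224 − 33856)] = √[3386 × 1368] = 2152.2193
r = -1156 / 2152.2193 ≈ -0.537

-0.537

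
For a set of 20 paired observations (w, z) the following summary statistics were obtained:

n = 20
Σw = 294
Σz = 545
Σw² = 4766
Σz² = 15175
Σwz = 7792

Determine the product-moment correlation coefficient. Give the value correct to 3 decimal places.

r = (nΣwz − ΣwΣz) / √[(nΣw² − (Σw)²)(nΣz² − (Σz)²)]
Numerator: 20×7792 − 294×545 = -4390
Denominator: √[(95320 − 86436)(303500 − 297025)] = √[8884 × 6475] = 7584.4512
r = -4390 / 7584.4512 ≈ -0.579

-0.579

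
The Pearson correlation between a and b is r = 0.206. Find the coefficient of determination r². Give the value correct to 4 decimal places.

r² = (0.206)² = 0.0424

0.0424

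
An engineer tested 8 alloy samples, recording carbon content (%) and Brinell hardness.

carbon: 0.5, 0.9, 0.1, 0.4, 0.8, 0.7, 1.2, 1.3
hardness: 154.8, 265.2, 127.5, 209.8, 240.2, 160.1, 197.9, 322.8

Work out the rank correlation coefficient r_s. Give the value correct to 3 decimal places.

0.738

Rank carbon: 3, 6, 1, 2, 5, 4, 7, 8
Rank hardness: 2, 7, 1, 5, 6, 3, 4, 8
d = rank(carbon) − rank(hardness): 1, -1, 0, -3, -1, 1, 3, 0; Σd² = 22
ρ = 1 − 6Σd² / [n(n²−1)] = 1 − 6×22 / (8×63) = 1 − 132/504 ≈ 0.738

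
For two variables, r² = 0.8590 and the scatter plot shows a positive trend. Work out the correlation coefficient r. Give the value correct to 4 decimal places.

0.9268

|r| = √0.8590 = 0.9268
The association is positive, so r = 0.9268.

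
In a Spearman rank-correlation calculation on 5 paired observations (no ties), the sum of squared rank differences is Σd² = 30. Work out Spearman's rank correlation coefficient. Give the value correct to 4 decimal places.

-0.5000

ρ = 1 − 6Σd² / [n(n²−1)] = 1 − 6×30 / (5×24)
  = 1 − 180/120 = 1 − 1.50000 ≈ -0.5000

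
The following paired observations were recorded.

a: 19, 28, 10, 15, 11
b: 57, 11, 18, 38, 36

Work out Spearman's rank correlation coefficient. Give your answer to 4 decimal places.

0.0000

Rank a: 4, 5, 1, 3, 2
Rank b: 5, 1, 2, 4, 3
d = rank(a) − rank(b): -1, 4, -1, -1, -1; Σd² = 20
ρ = 1 − 6Σd² / [n(n²−1)] = 1 − 6×20 / (5×24) = 1 − 120/120 ≈ 0.0000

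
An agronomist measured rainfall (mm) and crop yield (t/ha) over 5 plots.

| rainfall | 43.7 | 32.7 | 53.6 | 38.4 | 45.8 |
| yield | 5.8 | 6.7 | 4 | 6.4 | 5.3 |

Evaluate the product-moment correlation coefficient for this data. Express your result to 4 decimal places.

n = 5, Σx = 214.2, Σy = 28.2, Σx² = 9424.14, Σy² = 163.58, Σxy = 1175.45
nΣxy − ΣxΣy = 5877.25 − 6040.44 = -163.19
nΣx² − (Σx)² = 47120.7 − 45881.64 = 1239.06; nΣy² − (Σy)² = 817.9 − 795.24 = 22.66
r = -163.19 / √(1239.06 × 22.66) = -163.19 / 167.5622 ≈ -0.9739

-0.9739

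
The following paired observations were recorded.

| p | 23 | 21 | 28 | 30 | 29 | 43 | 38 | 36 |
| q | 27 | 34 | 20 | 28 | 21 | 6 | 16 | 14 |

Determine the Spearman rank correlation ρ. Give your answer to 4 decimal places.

-0.8095

Rank p: 2, 1, 3, 5, 4, 8, 7, 6
Rank q: 6, 8, 4, 7, 5, 1, 3, 2
d = rank(p) − rank(q): -4, -7, -1, -2, -1, 7, 4, 4; Σd² = 152
ρ = 1 − 6Σd² / [n(n²−1)] = 1 − 6×152 / (8×63) = 1 − 912/504 ≈ -0.8095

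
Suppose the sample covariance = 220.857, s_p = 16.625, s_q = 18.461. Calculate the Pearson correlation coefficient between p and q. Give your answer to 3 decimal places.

r = Cov(p,q) / (s_p · s_q) = 220.857 / (16.625 × 18.461)
  = 220.857 / 306.9141 ≈ 0.720

0.720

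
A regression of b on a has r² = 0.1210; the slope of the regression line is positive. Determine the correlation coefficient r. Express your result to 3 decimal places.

0.348

|r| = √0.1210 = 0.348
The association is positive, so r = 0.348.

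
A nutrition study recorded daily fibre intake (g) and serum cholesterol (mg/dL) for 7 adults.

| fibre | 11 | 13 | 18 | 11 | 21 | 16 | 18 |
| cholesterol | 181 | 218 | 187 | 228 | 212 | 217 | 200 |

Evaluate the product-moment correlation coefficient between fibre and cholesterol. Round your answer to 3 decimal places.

-0.100

n = 7, Σx = 108, Σy = 1443, Σx² = 1756, Σy² = 299271, Σxy = 22223
nΣxy − ΣxΣy = 155561 − 155844 = -283
nΣx² − (Σx)² = 12292 − 11664 = 628; nΣy² − (Σy)² = 2094897 − 2082249 = 12648
r = -283 / √(628 × 12648) = -283 / 2818.3229 ≈ -0.100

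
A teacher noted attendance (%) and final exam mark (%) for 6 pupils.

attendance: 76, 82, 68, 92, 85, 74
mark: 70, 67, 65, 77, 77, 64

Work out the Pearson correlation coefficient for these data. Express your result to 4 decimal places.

n = 6, Σx = 477, Σy = 420, Σx² = 38289, Σy² = 29568, Σxy = 33599
nΣxy − ΣxΣy = 201594 − 200340 = 1254
nΣx² − (Σx)² = 229734 − 227529 = 2205; nΣy² − (Σy)² = 177408 − 176400 = 1008
r = 1254 / √(2205 × 1008) = 1254 / 1490.8521 ≈ 0.8411

0.8411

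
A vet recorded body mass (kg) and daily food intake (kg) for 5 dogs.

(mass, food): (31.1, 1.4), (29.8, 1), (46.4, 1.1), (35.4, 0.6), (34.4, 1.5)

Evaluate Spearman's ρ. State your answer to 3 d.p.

-0.100

Rank mass: 2, 1, 5, 4, 3
Rank food: 4, 2, 3, 1, 5
d = rank(mass) − rank(food): -2, -1, 2, 3, -2; Σd² = 22
ρ = 1 − 6Σd² / [n(n²−1)] = 1 − 6×22 / (5×24) = 1 − 132/120 ≈ -0.100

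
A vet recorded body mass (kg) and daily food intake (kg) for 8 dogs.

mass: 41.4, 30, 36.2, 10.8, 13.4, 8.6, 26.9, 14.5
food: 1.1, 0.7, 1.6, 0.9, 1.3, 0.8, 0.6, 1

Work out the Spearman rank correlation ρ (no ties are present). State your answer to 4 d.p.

0.2619

Rank mass: 8, 6, 7, 2, 3, 1, 5, 4
Rank food: 6, 2, 8, 4, 7, 3, 1, 5
d = rank(mass) − rank(food): 2, 4, -1, -2, -4, -2, 4, -1; Σd² = 62
ρ = 1 − 6Σd² / [n(n²−1)] = 1 − 6×62 / (8×63) = 1 − 372/504 ≈ 0.2619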